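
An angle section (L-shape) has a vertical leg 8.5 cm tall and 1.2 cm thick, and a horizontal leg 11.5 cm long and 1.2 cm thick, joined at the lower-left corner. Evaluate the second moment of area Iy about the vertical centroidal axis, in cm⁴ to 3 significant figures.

Iy ≈ 295 cm⁴

Split into non-overlapping primitives; take the origin at the lower-left of the bounding box.
Vertical leg: 1.2 × 8.5, A = 10.2 cm², x = 0.6 cm, Ī = 1.224 cm⁴.
Horizontal leg (remainder): 10.3 × 1.2, A = 12.36 cm², x = 6.35 cm, Ī = 109.27 cm⁴.
Centroid: x̄ = ΣA·x / ΣA = 3.7503 cm.
Transfer each piece to the vertical centroidal axis using Ī + A·d² with d = x − 3.7503:
  vertical leg: d = -3.1503 cm → contributes +102.45 cm⁴
  horizontal leg (remainder): d = 2.5997 cm → contributes +192.81 cm⁴
Total I = 295.26 cm⁴.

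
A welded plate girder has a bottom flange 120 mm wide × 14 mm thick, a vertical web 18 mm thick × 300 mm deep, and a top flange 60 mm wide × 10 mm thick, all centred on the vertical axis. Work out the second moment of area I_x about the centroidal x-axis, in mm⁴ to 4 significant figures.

Treat the section as a set of non-overlapping primitives; coordinates are from the bounding-box lower-left.
Bottom plate: 120 × 14, A = 1 680 mm², y = 7 mm, Ī = 27 440 mm⁴.
Web plate: 18 × 300, A = 5 400 mm², y = 164 mm, Ī = 40 500 000 mm⁴.
Top plate: 60 × 10, A = 600 mm², y = 319 mm, Ī = 5 000 mm⁴.
Centroid: ȳ = ΣA·y / ΣA = 141.766 mm.
Transfer each piece to the centroidal x-axis using Ī + A·d² with d = y − 141.766:
  bottom plate: d = -134.766 mm → contributes +30 539 220 mm⁴
  web plate: d = 22.2344 mm → contributes +43 169 584 mm⁴
  top plate: d = 177.234 mm → contributes +18 852 214 mm⁴
Total I = 92 561 018 mm⁴.

I_x ≈ 9.256 × 10⁷ mm⁴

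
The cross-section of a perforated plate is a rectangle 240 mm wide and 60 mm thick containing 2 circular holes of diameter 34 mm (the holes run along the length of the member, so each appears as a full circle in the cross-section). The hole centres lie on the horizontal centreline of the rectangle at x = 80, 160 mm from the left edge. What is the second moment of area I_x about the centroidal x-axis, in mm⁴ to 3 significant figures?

I_x ≈ 4.19 × 10⁶ mm⁴

Treat the section as a set of non-overlapping primitives; coordinates are from the bounding-box lower-left.
Plate: 240 × 60, A = 14 400 mm², y = 30 mm, Ī = 4 320 000 mm⁴.
Hole 1 (subtracted): ⌀34, A = 907.92 mm², y = 30 mm, Ī = 65 597 mm⁴.
Hole 2 (subtracted): ⌀34, A = 907.92 mm², y = 30 mm, Ī = 65 597 mm⁴.
By symmetry the centroid is at mid-height, ȳ = 30 mm.
All pieces are centred on the centroidal x-axis, so I = ΣĪ (holes subtracted) = 4 188 806 mm⁴.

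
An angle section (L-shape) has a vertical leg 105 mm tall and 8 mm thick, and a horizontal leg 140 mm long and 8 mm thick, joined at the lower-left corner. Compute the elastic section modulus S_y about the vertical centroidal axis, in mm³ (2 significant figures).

S_y ≈ 3.9 × 10⁴ mm³

Treat the section as a set of non-overlapping primitives; coordinates are from the bounding-box lower-left.
Vertical leg: 8 × 105, A = 840 mm², x = 4 mm, Ī = 4 480 mm⁴.
Horizontal leg (remainder): 132 × 8, A = 1 056 mm², x = 74 mm, Ī = 1 533 312 mm⁴.
Centroid: x̄ = ΣA·x / ΣA = 42.99 mm.
Transfer each piece to the vertical centroidal axis using Ī + A·d² with d = x − 42.99:
  vertical leg: d = -38.99 mm → contributes +1 281 291 mm⁴
  horizontal leg (remainder): d = 31.01 mm → contributes +2 548 957 mm⁴
Total I = 3 830 248 mm⁴.
Extreme fibre distance c = 97.01 mm; S = I/c = 39 482 mm³.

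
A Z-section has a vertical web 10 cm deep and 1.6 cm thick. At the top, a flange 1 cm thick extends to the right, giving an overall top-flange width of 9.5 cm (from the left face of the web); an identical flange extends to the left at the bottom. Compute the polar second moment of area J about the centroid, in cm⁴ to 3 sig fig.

Decompose the section into non-overlapping parts with the origin at the bottom-left of its bounding rectangle.
Web: 1.6 × 10, A = 16 cm², y = 5 cm, Ī = 133.33 cm⁴.
Top flange (beyond web): 7.9 × 1, A = 7.9 cm², y = 9.5 cm, Ī = 0.65833 cm⁴.
Bottom flange (beyond web): 7.9 × 1, A = 7.9 cm², y = 0.5 cm, Ī = 0.65833 cm⁴.
Centroid: ȳ = ΣA·y / ΣA = 5 cm.
Transfer each piece to the centroidal x-axis using Ī + A·d² with d = y − 5:
  web: d = 0 cm → contributes +133.33 cm⁴
  top flange (beyond web): d = 4.5 cm → contributes +160.63 cm⁴
  bottom flange (beyond web): d = -4.5 cm → contributes +160.63 cm⁴
Total I = 454.6 cm⁴.
For the y-axis: x̄ = 8.7 cm.
Repeating about the centroidal y-axis gives I_y = 442.07 cm⁴.
Polar second moment: J = I_x + I_y = 896.67 cm⁴.

J ≈ 897 cm⁴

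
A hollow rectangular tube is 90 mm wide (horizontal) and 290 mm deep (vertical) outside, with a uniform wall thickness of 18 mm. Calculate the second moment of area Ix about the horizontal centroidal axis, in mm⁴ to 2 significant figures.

Treat the section as a set of non-overlapping primitives; coordinates are from the bounding-box lower-left.
Outer rectangle: 90 × 290, A = 26 100 mm², y = 145 mm, Ī = 182 917 500 mm⁴.
Inner void (subtracted): 54 × 254, A = 13 716 mm², y = 145 mm, Ī = 73 741 788 mm⁴.
By symmetry the centroid is at mid-height, ȳ = 145 mm.
All pieces are centred on the horizontal centroidal axis, so I = ΣĪ (holes subtracted) = 109 175 712 mm⁴.

Ix ≈ 1.1 × 10⁸ mm⁴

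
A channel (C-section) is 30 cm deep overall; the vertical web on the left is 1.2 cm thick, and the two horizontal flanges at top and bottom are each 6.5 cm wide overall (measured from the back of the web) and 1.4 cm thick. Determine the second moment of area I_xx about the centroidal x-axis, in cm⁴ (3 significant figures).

Break the section into simple shapes (no overlaps), measuring from the bottom-left corner of the bounding box.
Web: 1.2 × 30, A = 36 cm², y = 15 cm, Ī = 2 700 cm⁴.
Top flange (beyond web): 5.3 × 1.4, A = 7.42 cm², y = 29.3 cm, Ī = 1.2119 cm⁴.
Bottom flange (beyond web): 5.3 × 1.4, A = 7.42 cm², y = 0.7 cm, Ī = 1.2119 cm⁴.
By symmetry the centroid is at mid-height, ȳ = 15 cm.
Transfer each piece to the centroidal x-axis using Ī + A·d² with d = y − 15:
  web: d = 0 cm → contributes +2 700 cm⁴
  top flange (beyond web): d = 14.3 cm → contributes +1518.5 cm⁴
  bottom flange (beyond web): d = -14.3 cm → contributes +1518.5 cm⁴
Total I = 5737.1 cm⁴.

I_xx ≈ 5740 cm⁴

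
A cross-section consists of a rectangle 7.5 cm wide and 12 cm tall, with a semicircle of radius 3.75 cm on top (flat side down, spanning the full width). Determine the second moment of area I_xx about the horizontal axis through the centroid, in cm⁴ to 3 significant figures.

I_xx ≈ 2120 cm⁴

Break the section into simple shapes (no overlaps), measuring from the bottom-left corner of the bounding box.
Rectangular body: 7.5 × 12, A = 90 cm², y = 6 cm, Ī = 1 080 cm⁴.
Semicircular cap: semicircle r = 3.75, A = 22.089 cm², y = 13.592 cm, Ī = 21.705 cm⁴.
Centroid: ȳ = ΣA·y / ΣA = 7.4961 cm.
Transfer each piece to the horizontal axis through the centroid using Ī + A·d² with d = y − 7.4961:
  rectangular body: d = -1.4961 cm → contributes +1281.4 cm⁴
  semicircular cap: d = 6.0955 cm → contributes +842.43 cm⁴
Total I = 2123.9 cm⁴.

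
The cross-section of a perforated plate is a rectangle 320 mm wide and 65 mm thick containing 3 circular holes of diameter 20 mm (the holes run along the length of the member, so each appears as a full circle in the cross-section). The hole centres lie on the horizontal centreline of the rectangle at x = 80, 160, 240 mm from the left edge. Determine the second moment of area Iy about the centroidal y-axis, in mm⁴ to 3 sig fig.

Iy ≈ 1.73 × 10⁸ mm⁴

Split into non-overlapping primitives; take the origin at the lower-left of the bounding box.
Plate: 320 × 65, A = 20 800 mm², x = 160 mm, Ī = 177 493 333 mm⁴.
Hole 1 (subtracted): ⌀20, A = 314.16 mm², x = 80 mm, Ī = 7 854 mm⁴.
Hole 2 (subtracted): ⌀20, A = 314.16 mm², x = 160 mm, Ī = 7 854 mm⁴.
Hole 3 (subtracted): ⌀20, A = 314.16 mm², x = 240 mm, Ī = 7 854 mm⁴.
By symmetry the centroid is at mid-width, x̄ = 160 mm.
Transfer each piece to the centroidal y-axis using Ī + A·d² with d = x − 160:
  plate: d = 0 mm → contributes +177 493 333 mm⁴
  hole 1: d = -80 mm → contributes −2 018 473 mm⁴
  hole 2: d = 0 mm → contributes −7 854 mm⁴
  hole 3: d = 80 mm → contributes −2 018 473 mm⁴
Total I = 173 448 533 mm⁴.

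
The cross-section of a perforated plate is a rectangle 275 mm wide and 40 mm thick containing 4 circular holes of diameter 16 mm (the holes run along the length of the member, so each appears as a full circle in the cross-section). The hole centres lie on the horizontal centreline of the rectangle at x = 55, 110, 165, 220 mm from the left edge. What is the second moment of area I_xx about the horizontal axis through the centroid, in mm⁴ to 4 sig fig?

I_xx ≈ 1.454 × 10⁶ mm⁴

Decompose the section into non-overlapping parts with the origin at the bottom-left of its bounding rectangle.
Plate: 275 × 40, A = 11 000 mm², y = 20 mm, Ī = 1 466 667 mm⁴.
Hole 1 (subtracted): ⌀16, A = 201.062 mm², y = 20 mm, Ī = 3216.99 mm⁴.
Hole 2 (subtracted): ⌀16, A = 201.062 mm², y = 20 mm, Ī = 3216.99 mm⁴.
Hole 3 (subtracted): ⌀16, A = 201.062 mm², y = 20 mm, Ī = 3216.99 mm⁴.
Hole 4 (subtracted): ⌀16, A = 201.062 mm², y = 20 mm, Ī = 3216.99 mm⁴.
By symmetry the centroid is at mid-height, ȳ = 20 mm.
All pieces are centred on the horizontal axis through the centroid, so I = ΣĪ (holes subtracted) = 1 453 799 mm⁴.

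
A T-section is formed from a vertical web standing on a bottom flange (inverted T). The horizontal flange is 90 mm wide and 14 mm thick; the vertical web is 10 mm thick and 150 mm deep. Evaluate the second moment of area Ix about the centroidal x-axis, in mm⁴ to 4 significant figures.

Treat the section as a set of non-overlapping primitives; coordinates are from the bounding-box lower-left.
Flange: 90 × 14, A = 1 260 mm², y = 7 mm, Ī = 20 580 mm⁴.
Web: 10 × 150, A = 1 500 mm², y = 89 mm, Ī = 2 812 500 mm⁴.
Centroid: ȳ = ΣA·y / ΣA = 51.5652 mm.
Transfer each piece to the centroidal x-axis using Ī + A·d² with d = y − 51.5652:
  flange: d = -44.5652 mm → contributes +2 523 014 mm⁴
  web: d = 37.4348 mm → contributes +4 914 544 mm⁴
Total I = 7 437 558 mm⁴.

Ix ≈ 7.438 × 10⁶ mm⁴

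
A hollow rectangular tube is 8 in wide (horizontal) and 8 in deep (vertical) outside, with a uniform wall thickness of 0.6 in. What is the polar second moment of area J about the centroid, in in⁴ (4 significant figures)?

J ≈ 326.3 in⁴

Split into non-overlapping primitives; take the origin at the lower-left of the bounding box.
Outer rectangle: 8 × 8, A = 64 in², y = 4 in, Ī = 341.333 in⁴.
Inner void (subtracted): 6.8 × 6.8, A = 46.24 in², y = 4 in, Ī = 178.178 in⁴.
By symmetry the centroid is at mid-height, ȳ = 4 in.
All pieces are centred on the centroidal x-axis, so I = ΣĪ (holes subtracted) = 163.155 in⁴.
Repeating about the centroidal y-axis gives I_y = 163.155 in⁴.
Polar second moment: J = I_x + I_y = 326.31 in⁴.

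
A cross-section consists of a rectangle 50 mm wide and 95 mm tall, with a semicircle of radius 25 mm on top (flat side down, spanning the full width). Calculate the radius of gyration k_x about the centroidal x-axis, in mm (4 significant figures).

Decompose the section into non-overlapping parts with the origin at the bottom-left of its bounding rectangle.
Rectangular body: 50 × 95, A = 4 750 mm², y = 47.5 mm, Ī = 3 572 396 mm⁴.
Semicircular cap: semicircle r = 25, A = 981.748 mm², y = 105.61 mm, Ī = 42873.8 mm⁴.
Centroid: ȳ = ΣA·y / ΣA = 57.4533 mm.
Transfer each piece to the centroidal x-axis using Ī + A·d² with d = y − 57.4533:
  rectangular body: d = -9.95328 mm → contributes +4 042 968 mm⁴
  semicircular cap: d = 48.1571 mm → contributes +2 319 646 mm⁴
Total I = 6 362 614 mm⁴.
Radius of gyration: k = √(I/A) = √(6 362 614 / 5731.75) = 33.3176 mm.

k_x ≈ 33.32 mm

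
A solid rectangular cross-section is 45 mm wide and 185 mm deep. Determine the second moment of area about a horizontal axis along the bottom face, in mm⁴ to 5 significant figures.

I_base ≈ 9.4974 × 10⁷ mm⁴

The section: 45 × 185, A = 8 325 mm², y = 92.5 mm, Ī = 23 743 594 mm⁴.
Transfer it to a horizontal axis along the bottom face using Ī + A·d² with d = y − 0:
  the section: d = 92.5 mm → contributes +94 974 375 mm⁴
Total I = 94 974 375 mm⁴.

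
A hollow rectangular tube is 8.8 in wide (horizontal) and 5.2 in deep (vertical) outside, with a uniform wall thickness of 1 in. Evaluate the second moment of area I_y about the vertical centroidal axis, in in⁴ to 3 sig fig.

I_y ≈ 211 in⁴

Decompose the section into non-overlapping parts with the origin at the bottom-left of its bounding rectangle.
Outer rectangle: 8.8 × 5.2, A = 45.76 in², x = 4.4 in, Ī = 295.3 in⁴.
Inner void (subtracted): 6.8 × 3.2, A = 21.76 in², x = 4.4 in, Ī = 83.849 in⁴.
By symmetry the centroid is at mid-width, x̄ = 4.4 in.
All pieces are centred on the vertical centroidal axis, so I = ΣĪ (holes subtracted) = 211.46 in⁴.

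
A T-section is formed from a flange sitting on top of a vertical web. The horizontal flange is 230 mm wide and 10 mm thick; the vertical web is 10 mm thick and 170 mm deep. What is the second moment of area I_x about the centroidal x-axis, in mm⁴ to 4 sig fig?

Split into non-overlapping primitives; take the origin at the lower-left of the bounding box.
Flange: 230 × 10, A = 2 300 mm², y = 175 mm, Ī = 19166.7 mm⁴.
Web: 10 × 170, A = 1 700 mm², y = 85 mm, Ī = 4 094 167 mm⁴.
Centroid: ȳ = ΣA·y / ΣA = 136.75 mm.
Transfer each piece to the centroidal x-axis using Ī + A·d² with d = y − 136.75:
  flange: d = 38.25 mm → contributes +3 384 210 mm⁴
  web: d = -51.75 mm → contributes +8 646 873 mm⁴
Total I = 12 031 083 mm⁴.

I_x ≈ 1.203 × 10⁷ mm⁴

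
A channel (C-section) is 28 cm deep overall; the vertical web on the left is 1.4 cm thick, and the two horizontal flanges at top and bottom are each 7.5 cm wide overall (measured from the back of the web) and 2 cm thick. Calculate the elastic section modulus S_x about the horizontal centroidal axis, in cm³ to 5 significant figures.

S_x ≈ 478.06 cm³

Split into non-overlapping primitives; take the origin at the lower-left of the bounding box.
Web: 1.4 × 28, A = 39.2 cm², y = 14 cm, Ī = 2561.067 cm⁴.
Top flange (beyond web): 6.1 × 2, A = 12.2 cm², y = 27 cm, Ī = 4.066667 cm⁴.
Bottom flange (beyond web): 6.1 × 2, A = 12.2 cm², y = 1 cm, Ī = 4.066667 cm⁴.
By symmetry the centroid is at mid-height, ȳ = 14 cm.
Transfer each piece to the horizontal centroidal axis using Ī + A·d² with d = y − 14:
  web: d = 0 cm → contributes +2561.067 cm⁴
  top flange (beyond web): d = 13 cm → contributes +2065.867 cm⁴
  bottom flange (beyond web): d = -13 cm → contributes +2065.867 cm⁴
Total I = 6692.8 cm⁴.
Extreme fibre distance c = 14 cm; S = I/c = 478.0571 cm³.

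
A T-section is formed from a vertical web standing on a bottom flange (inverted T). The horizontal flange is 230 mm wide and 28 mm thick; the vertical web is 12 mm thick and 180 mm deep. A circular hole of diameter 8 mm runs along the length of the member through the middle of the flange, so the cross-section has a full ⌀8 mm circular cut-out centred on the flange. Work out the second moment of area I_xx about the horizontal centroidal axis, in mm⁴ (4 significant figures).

Split into non-overlapping primitives; take the origin at the lower-left of the bounding box.
Flange: 230 × 28, A = 6 440 mm², y = 14 mm, Ī = 420 747 mm⁴.
Web: 12 × 180, A = 2 160 mm², y = 118 mm, Ī = 5 832 000 mm⁴.
Hole (subtracted): ⌀8, A = 50.2655 mm², y = 14 mm, Ī = 201.062 mm⁴.
Centroid: ȳ = ΣA·y / ΣA = 40.2745 mm.
Transfer each piece to the horizontal centroidal axis using Ī + A·d² with d = y − 40.2745:
  flange: d = -26.2745 mm → contributes +4 866 596 mm⁴
  web: d = 77.7255 mm → contributes +18 881 107 mm⁴
  hole: d = -26.2745 mm → contributes −34901.8 mm⁴
Total I = 23 712 802 mm⁴.

I_xx ≈ 2.371 × 10⁷ mm⁴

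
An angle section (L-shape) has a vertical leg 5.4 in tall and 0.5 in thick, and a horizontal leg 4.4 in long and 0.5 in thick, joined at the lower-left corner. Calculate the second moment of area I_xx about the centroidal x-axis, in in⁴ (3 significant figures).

I_xx ≈ 13.4 in⁴

Break the section into simple shapes (no overlaps), measuring from the bottom-left corner of the bounding box.
Vertical leg: 0.5 × 5.4, A = 2.7 in², y = 2.7 in, Ī = 6.561 in⁴.
Horizontal leg (remainder): 3.9 × 0.5, A = 1.95 in², y = 0.25 in, Ī = 0.040625 in⁴.
Centroid: ȳ = ΣA·y / ΣA = 1.6726 in.
Transfer each piece to the centroidal x-axis using Ī + A·d² with d = y − 1.6726:
  vertical leg: d = 1.0274 in → contributes +9.4111 in⁴
  horizontal leg (remainder): d = -1.4226 in → contributes +3.9869 in⁴
Total I = 13.398 in⁴.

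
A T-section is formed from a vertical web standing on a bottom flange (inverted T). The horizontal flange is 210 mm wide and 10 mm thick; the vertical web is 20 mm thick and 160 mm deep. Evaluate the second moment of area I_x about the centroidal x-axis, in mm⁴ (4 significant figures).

Split into non-overlapping primitives; take the origin at the lower-left of the bounding box.
Flange: 210 × 10, A = 2 100 mm², y = 5 mm, Ī = 17 500 mm⁴.
Web: 20 × 160, A = 3 200 mm², y = 90 mm, Ī = 6 826 667 mm⁴.
Centroid: ȳ = ΣA·y / ΣA = 56.3208 mm.
Transfer each piece to the centroidal x-axis using Ī + A·d² with d = y − 56.3208:
  flange: d = -51.3208 mm → contributes +5 548 522 mm⁴
  web: d = 33.6792 mm → contributes +10 456 400 mm⁴
Total I = 16 004 921 mm⁴.

I_x ≈ 1.600 × 10⁷ mm⁴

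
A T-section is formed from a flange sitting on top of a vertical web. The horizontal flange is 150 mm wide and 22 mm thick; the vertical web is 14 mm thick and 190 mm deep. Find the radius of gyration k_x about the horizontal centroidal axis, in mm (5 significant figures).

Break the section into simple shapes (no overlaps), measuring from the bottom-left corner of the bounding box.
Flange: 150 × 22, A = 3 300 mm², y = 201 mm, Ī = 133 100 mm⁴.
Web: 14 × 190, A = 2 660 mm², y = 95 mm, Ī = 8 002 167 mm⁴.
Centroid: ȳ = ΣA·y / ΣA = 153.6913 mm.
Transfer each piece to the horizontal centroidal axis using Ī + A·d² with d = y − 153.6913:
  flange: d = 47.30872 mm → contributes +7 518 881 mm⁴
  web: d = -58.69128 mm → contributes +17 164 978 mm⁴
Total I = 24 683 859 mm⁴.
Radius of gyration: k = √(I/A) = √(24 683 859 / 5 960) = 64.35516 mm.

k_x ≈ 64.355 mm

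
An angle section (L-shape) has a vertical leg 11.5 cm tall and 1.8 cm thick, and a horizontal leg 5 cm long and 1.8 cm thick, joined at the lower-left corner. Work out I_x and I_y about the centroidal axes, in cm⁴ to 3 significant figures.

Treat the section as a set of non-overlapping primitives; coordinates are from the bounding-box lower-left.
Vertical leg: 1.8 × 11.5, A = 20.7 cm², y = 5.75 cm, Ī = 228.13 cm⁴.
Horizontal leg (remainder): 3.2 × 1.8, A = 5.76 cm², y = 0.9 cm, Ī = 1.5552 cm⁴.
Centroid: ȳ = ΣA·y / ΣA = 4.6942 cm.
Transfer each piece to the centroidal x-axis using Ī + A·d² with d = y − 4.6942:
  vertical leg: d = 1.0558 cm → contributes +251.21 cm⁴
  horizontal leg (remainder): d = -3.7942 cm → contributes +84.477 cm⁴
Total I = 335.68 cm⁴.
For the y-axis: x̄ = 1.4442 cm.
Repeating about the centroidal y-axis gives I_y = 38.667 cm⁴.

I_x ≈ 336 cm⁴, I_y ≈ 38.7 cm⁴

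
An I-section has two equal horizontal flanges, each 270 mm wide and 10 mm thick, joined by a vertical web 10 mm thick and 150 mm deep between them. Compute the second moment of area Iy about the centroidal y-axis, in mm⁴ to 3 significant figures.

Decompose the section into non-overlapping parts with the origin at the bottom-left of its bounding rectangle.
Bottom flange: 270 × 10, A = 2 700 mm², x = 135 mm, Ī = 16 402 500 mm⁴.
Web: 10 × 150, A = 1 500 mm², x = 135 mm, Ī = 12 500 mm⁴.
Top flange: 270 × 10, A = 2 700 mm², x = 135 mm, Ī = 16 402 500 mm⁴.
By symmetry the centroid is at mid-width, x̄ = 135 mm.
All pieces are centred on the centroidal y-axis, so I = ΣĪ = 32 817 500 mm⁴.

Iy ≈ 3.28 × 10⁷ mm⁴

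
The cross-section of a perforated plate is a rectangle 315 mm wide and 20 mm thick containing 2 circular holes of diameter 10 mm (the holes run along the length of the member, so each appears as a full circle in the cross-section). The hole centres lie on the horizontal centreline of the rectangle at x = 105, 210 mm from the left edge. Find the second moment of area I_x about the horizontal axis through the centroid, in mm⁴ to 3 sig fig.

I_x ≈ 2.09 × 10⁵ mm⁴

Break the section into simple shapes (no overlaps), measuring from the bottom-left corner of the bounding box.
Plate: 315 × 20, A = 6 300 mm², y = 10 mm, Ī = 210 000 mm⁴.
Hole 1 (subtracted): ⌀10, A = 78.54 mm², y = 10 mm, Ī = 490.87 mm⁴.
Hole 2 (subtracted): ⌀10, A = 78.54 mm², y = 10 mm, Ī = 490.87 mm⁴.
By symmetry the centroid is at mid-height, ȳ = 10 mm.
All pieces are centred on the horizontal axis through the centroid, so I = ΣĪ (holes subtracted) = 209 018 mm⁴.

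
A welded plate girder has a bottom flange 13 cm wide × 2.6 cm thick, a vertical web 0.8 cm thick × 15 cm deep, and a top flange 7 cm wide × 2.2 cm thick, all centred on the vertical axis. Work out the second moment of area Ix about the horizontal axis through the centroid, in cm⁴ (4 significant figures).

Split into non-overlapping primitives; take the origin at the lower-left of the bounding box.
Bottom plate: 13 × 2.6, A = 33.8 cm², y = 1.3 cm, Ī = 19.0407 cm⁴.
Web plate: 0.8 × 15, A = 12 cm², y = 10.1 cm, Ī = 225 cm⁴.
Top plate: 7 × 2.2, A = 15.4 cm², y = 18.7 cm, Ī = 6.21133 cm⁴.
Centroid: ȳ = ΣA·y / ΣA = 7.40392 cm.
Transfer each piece to the horizontal axis through the centroid using Ī + A·d² with d = y − 7.40392:
  bottom plate: d = -6.10392 cm → contributes +1278.36 cm⁴
  web plate: d = 2.69608 cm → contributes +312.226 cm⁴
  top plate: d = 11.2961 cm → contributes +1971.27 cm⁴
Total I = 3561.86 cm⁴.

Ix ≈ 3562 cm⁴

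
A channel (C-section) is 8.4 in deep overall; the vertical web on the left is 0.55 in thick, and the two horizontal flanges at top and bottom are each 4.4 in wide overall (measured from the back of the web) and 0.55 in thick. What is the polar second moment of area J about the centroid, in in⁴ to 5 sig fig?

J ≈ 108.56 in⁴

Split into non-overlapping primitives; take the origin at the lower-left of the bounding box.
Web: 0.55 × 8.4, A = 4.62 in², y = 4.2 in, Ī = 27.1656 in⁴.
Top flange (beyond web): 3.85 × 0.55, A = 2.1175 in², y = 8.125 in, Ī = 0.05337865 in⁴.
Bottom flange (beyond web): 3.85 × 0.55, A = 2.1175 in², y = 0.275 in, Ī = 0.05337865 in⁴.
By symmetry the centroid is at mid-height, ȳ = 4.2 in.
Transfer each piece to the centroidal x-axis using Ī + A·d² with d = y − 4.2:
  web: d = 0 in → contributes +27.1656 in⁴
  top flange (beyond web): d = 3.925 in → contributes +32.67479 in⁴
  bottom flange (beyond web): d = -3.925 in → contributes +32.67479 in⁴
Total I = 92.51518 in⁴.
For the y-axis: x̄ = 1.327174 in.
Repeating about the centroidal y-axis gives I_y = 16.04187 in⁴.
Polar second moment: J = I_x + I_y = 108.557 in⁴.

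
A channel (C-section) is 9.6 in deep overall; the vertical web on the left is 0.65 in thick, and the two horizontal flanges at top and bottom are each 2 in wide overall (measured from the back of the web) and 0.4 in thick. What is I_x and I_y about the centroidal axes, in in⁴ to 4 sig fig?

Break the section into simple shapes (no overlaps), measuring from the bottom-left corner of the bounding box.
Web: 0.65 × 9.6, A = 6.24 in², y = 4.8 in, Ī = 47.9232 in⁴.
Top flange (beyond web): 1.35 × 0.4, A = 0.54 in², y = 9.4 in, Ī = 0.0072 in⁴.
Bottom flange (beyond web): 1.35 × 0.4, A = 0.54 in², y = 0.2 in, Ī = 0.0072 in⁴.
By symmetry the centroid is at mid-height, ȳ = 4.8 in.
Transfer each piece to the centroidal x-axis using Ī + A·d² with d = y − 4.8:
  web: d = 0 in → contributes +47.9232 in⁴
  top flange (beyond web): d = 4.6 in → contributes +11.4336 in⁴
  bottom flange (beyond web): d = -4.6 in → contributes +11.4336 in⁴
Total I = 70.7904 in⁴.
For the y-axis: x̄ = 0.472541 in.
Repeating about the centroidal y-axis gives I_y = 1.30438 in⁴.

I_x ≈ 70.79 in⁴, I_y ≈ 1.304 in⁴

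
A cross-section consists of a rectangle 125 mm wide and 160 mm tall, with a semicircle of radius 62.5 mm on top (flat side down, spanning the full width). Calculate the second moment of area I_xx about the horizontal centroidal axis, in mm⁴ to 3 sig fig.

I_xx ≈ 9.76 × 10⁷ mm⁴

Split into non-overlapping primitives; take the origin at the lower-left of the bounding box.
Rectangular body: 125 × 160, A = 20 000 mm², y = 80 mm, Ī = 42 666 667 mm⁴.
Semicircular cap: semicircle r = 62.5, A = 6135.9 mm², y = 186.53 mm, Ī = 1 674 758 mm⁴.
Centroid: ȳ = ΣA·y / ΣA = 105.01 mm.
Transfer each piece to the horizontal centroidal axis using Ī + A·d² with d = y − 105.01:
  rectangular body: d = -25.009 mm → contributes +55 175 705 mm⁴
  semicircular cap: d = 81.517 mm → contributes +42 447 885 mm⁴
Total I = 97 623 590 mm⁴.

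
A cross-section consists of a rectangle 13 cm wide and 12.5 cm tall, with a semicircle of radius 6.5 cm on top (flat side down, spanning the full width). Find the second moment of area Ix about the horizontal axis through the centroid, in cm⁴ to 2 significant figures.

Split into non-overlapping primitives; take the origin at the lower-left of the bounding box.
Rectangular body: 13 × 12.5, A = 162.5 cm², y = 6.25 cm, Ī = 2 116 cm⁴.
Semicircular cap: semicircle r = 6.5, A = 66.37 cm², y = 15.26 cm, Ī = 195.9 cm⁴.
Centroid: ȳ = ΣA·y / ΣA = 8.862 cm.
Transfer each piece to the horizontal axis through the centroid using Ī + A·d² with d = y − 8.862:
  rectangular body: d = -2.612 cm → contributes +3 225 cm⁴
  semicircular cap: d = 6.396 cm → contributes +2 911 cm⁴
Total I = 6 136 cm⁴.

Ix ≈ 6100 cm⁴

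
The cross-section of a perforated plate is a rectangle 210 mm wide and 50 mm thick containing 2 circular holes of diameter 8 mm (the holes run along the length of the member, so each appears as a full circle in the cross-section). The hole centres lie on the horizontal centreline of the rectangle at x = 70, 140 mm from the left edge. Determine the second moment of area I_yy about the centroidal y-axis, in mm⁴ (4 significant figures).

Split into non-overlapping primitives; take the origin at the lower-left of the bounding box.
Plate: 210 × 50, A = 10 500 mm², x = 105 mm, Ī = 38 587 500 mm⁴.
Hole 1 (subtracted): ⌀8, A = 50.2655 mm², x = 70 mm, Ī = 201.062 mm⁴.
Hole 2 (subtracted): ⌀8, A = 50.2655 mm², x = 140 mm, Ī = 201.062 mm⁴.
By symmetry the centroid is at mid-width, x̄ = 105 mm.
Transfer each piece to the centroidal y-axis using Ī + A·d² with d = x − 105:
  plate: d = 0 mm → contributes +38 587 500 mm⁴
  hole 1: d = -35 mm → contributes −61776.3 mm⁴
  hole 2: d = 35 mm → contributes −61776.3 mm⁴
Total I = 38 463 947 mm⁴.

I_yy ≈ 3.846 × 10⁷ mm⁴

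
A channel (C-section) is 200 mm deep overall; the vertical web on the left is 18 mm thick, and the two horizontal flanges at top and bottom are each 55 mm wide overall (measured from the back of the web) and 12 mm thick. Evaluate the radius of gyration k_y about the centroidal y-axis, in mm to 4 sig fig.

k_y ≈ 12.82 mm

Break the section into simple shapes (no overlaps), measuring from the bottom-left corner of the bounding box.
Web: 18 × 200, A = 3 600 mm², x = 9 mm, Ī = 97 200 mm⁴.
Top flange (beyond web): 37 × 12, A = 444 mm², x = 36.5 mm, Ī = 50 653 mm⁴.
Bottom flange (beyond web): 37 × 12, A = 444 mm², x = 36.5 mm, Ī = 50 653 mm⁴.
Centroid: x̄ = ΣA·x / ΣA = 14.4412 mm.
Transfer each piece to the centroidal y-axis using Ī + A·d² with d = x − 14.4412:
  web: d = -5.44118 mm → contributes +203 783 mm⁴
  top flange (beyond web): d = 22.0588 mm → contributes +266 700 mm⁴
  bottom flange (beyond web): d = 22.0588 mm → contributes +266 700 mm⁴
Total I = 737 182 mm⁴.
Radius of gyration: k = √(I/A) = √(737 182 / 4 488) = 12.8163 mm.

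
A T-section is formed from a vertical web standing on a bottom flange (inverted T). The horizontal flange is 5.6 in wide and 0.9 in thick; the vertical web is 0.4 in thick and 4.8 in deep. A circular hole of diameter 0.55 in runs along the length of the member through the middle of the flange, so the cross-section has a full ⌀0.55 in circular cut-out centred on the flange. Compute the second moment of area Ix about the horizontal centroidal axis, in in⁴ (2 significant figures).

Treat the section as a set of non-overlapping primitives; coordinates are from the bounding-box lower-left.
Flange: 5.6 × 0.9, A = 5.04 in², y = 0.45 in, Ī = 0.3402 in⁴.
Web: 0.4 × 4.8, A = 1.92 in², y = 3.3 in, Ī = 3.686 in⁴.
Hole (subtracted): ⌀0.55, A = 0.2376 in², y = 0.45 in, Ī = 0.004492 in⁴.
Centroid: ȳ = ΣA·y / ΣA = 1.264 in.
Transfer each piece to the horizontal centroidal axis using Ī + A·d² with d = y − 1.264:
  flange: d = -0.814 in → contributes +3.68 in⁴
  web: d = 2.036 in → contributes +11.65 in⁴
  hole: d = -0.814 in → contributes −0.1619 in⁴
Total I = 15.16 in⁴.

Ix ≈ 15 in⁴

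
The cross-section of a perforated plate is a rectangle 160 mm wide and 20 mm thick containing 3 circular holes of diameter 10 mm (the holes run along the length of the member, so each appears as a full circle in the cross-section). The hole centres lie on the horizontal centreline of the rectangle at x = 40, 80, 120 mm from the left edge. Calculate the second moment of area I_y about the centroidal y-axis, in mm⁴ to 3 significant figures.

I_y ≈ 6.57 × 10⁶ mm⁴

Decompose the section into non-overlapping parts with the origin at the bottom-left of its bounding rectangle.
Plate: 160 × 20, A = 3 200 mm², x = 80 mm, Ī = 6 826 667 mm⁴.
Hole 1 (subtracted): ⌀10, A = 78.54 mm², x = 40 mm, Ī = 490.87 mm⁴.
Hole 2 (subtracted): ⌀10, A = 78.54 mm², x = 80 mm, Ī = 490.87 mm⁴.
Hole 3 (subtracted): ⌀10, A = 78.54 mm², x = 120 mm, Ī = 490.87 mm⁴.
By symmetry the centroid is at mid-width, x̄ = 80 mm.
Transfer each piece to the centroidal y-axis using Ī + A·d² with d = x − 80:
  plate: d = 0 mm → contributes +6 826 667 mm⁴
  hole 1: d = -40 mm → contributes −126 155 mm⁴
  hole 2: d = 0 mm → contributes −490.87 mm⁴
  hole 3: d = 40 mm → contributes −126 155 mm⁴
Total I = 6 573 867 mm⁴.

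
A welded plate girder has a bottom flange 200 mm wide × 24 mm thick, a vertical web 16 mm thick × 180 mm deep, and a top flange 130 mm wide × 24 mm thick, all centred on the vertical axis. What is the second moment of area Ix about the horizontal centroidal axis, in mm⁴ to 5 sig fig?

Ix ≈ 8.7837 × 10⁷ mm⁴

Split into non-overlapping primitives; take the origin at the lower-left of the bounding box.
Bottom plate: 200 × 24, A = 4 800 mm², y = 12 mm, Ī = 230 400 mm⁴.
Web plate: 16 × 180, A = 2 880 mm², y = 114 mm, Ī = 7 776 000 mm⁴.
Top plate: 130 × 24, A = 3 120 mm², y = 216 mm, Ī = 149 760 mm⁴.
Centroid: ȳ = ΣA·y / ΣA = 98.13333 mm.
Transfer each piece to the horizontal centroidal axis using Ī + A·d² with d = y − 98.13333:
  bottom plate: d = -86.13333 mm → contributes +35 841 365 mm⁴
  web plate: d = 15.86667 mm → contributes +8 501 043 mm⁴
  top plate: d = 117.8667 mm → contributes +43 494 519 mm⁴
Total I = 87 836 928 mm⁴.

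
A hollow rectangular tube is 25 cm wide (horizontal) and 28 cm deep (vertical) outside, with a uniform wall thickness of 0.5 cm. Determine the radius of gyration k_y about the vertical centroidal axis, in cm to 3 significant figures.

k_y ≈ 10.1 cm

Treat the section as a set of non-overlapping primitives; coordinates are from the bounding-box lower-left.
Outer rectangle: 25 × 28, A = 700 cm², x = 12.5 cm, Ī = 36 458 cm⁴.
Inner void (subtracted): 24 × 27, A = 648 cm², x = 12.5 cm, Ī = 31 104 cm⁴.
By symmetry the centroid is at mid-width, x̄ = 12.5 cm.
All pieces are centred on the vertical centroidal axis, so I = ΣĪ (holes subtracted) = 5354.3 cm⁴.
Radius of gyration: k = √(I/A) = √(5354.3 / 52) = 10.147 cm.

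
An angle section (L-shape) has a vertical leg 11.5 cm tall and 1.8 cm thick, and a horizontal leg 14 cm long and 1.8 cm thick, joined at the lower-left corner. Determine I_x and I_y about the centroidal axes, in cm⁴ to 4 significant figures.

Treat the section as a set of non-overlapping primitives; coordinates are from the bounding-box lower-left.
Vertical leg: 1.8 × 11.5, A = 20.7 cm², y = 5.75 cm, Ī = 228.131 cm⁴.
Horizontal leg (remainder): 12.2 × 1.8, A = 21.96 cm², y = 0.9 cm, Ī = 5.9292 cm⁴.
Centroid: ȳ = ΣA·y / ΣA = 3.25338 cm.
Transfer each piece to the centroidal x-axis using Ī + A·d² with d = y − 3.25338:
  vertical leg: d = 2.49662 cm → contributes +357.157 cm⁴
  horizontal leg (remainder): d = -2.35338 cm → contributes +127.552 cm⁴
Total I = 484.709 cm⁴.
For the y-axis: x̄ = 4.50338 cm.
Repeating about the centroidal y-axis gives I_y = 800.095 cm⁴.

I_x ≈ 484.7 cm⁴, I_y ≈ 800.1 cm⁴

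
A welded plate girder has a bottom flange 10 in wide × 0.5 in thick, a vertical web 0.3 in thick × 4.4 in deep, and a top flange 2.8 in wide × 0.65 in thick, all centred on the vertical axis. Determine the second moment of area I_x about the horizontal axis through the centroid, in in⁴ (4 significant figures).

Treat the section as a set of non-overlapping primitives; coordinates are from the bounding-box lower-left.
Bottom plate: 10 × 0.5, A = 5 in², y = 0.25 in, Ī = 0.104167 in⁴.
Web plate: 0.3 × 4.4, A = 1.32 in², y = 2.7 in, Ī = 2.1296 in⁴.
Top plate: 2.8 × 0.65, A = 1.82 in², y = 5.225 in, Ī = 0.0640792 in⁴.
Centroid: ȳ = ΣA·y / ΣA = 1.75964 in.
Transfer each piece to the horizontal axis through the centroid using Ī + A·d² with d = y − 1.75964:
  bottom plate: d = -1.50964 in → contributes +11.4993 in⁴
  web plate: d = 0.940356 in → contributes +3.29684 in⁴
  top plate: d = 3.46536 in → contributes +21.9199 in⁴
Total I = 36.716 in⁴.

I_x ≈ 36.72 in⁴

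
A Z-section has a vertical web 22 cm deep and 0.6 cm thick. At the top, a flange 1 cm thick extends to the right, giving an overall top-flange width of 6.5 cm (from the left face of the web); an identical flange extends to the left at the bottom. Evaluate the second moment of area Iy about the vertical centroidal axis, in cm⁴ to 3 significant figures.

Iy ≈ 159 cm⁴

Break the section into simple shapes (no overlaps), measuring from the bottom-left corner of the bounding box.
Web: 0.6 × 22, A = 13.2 cm², x = 6.2 cm, Ī = 0.396 cm⁴.
Top flange (beyond web): 5.9 × 1, A = 5.9 cm², x = 9.45 cm, Ī = 17.115 cm⁴.
Bottom flange (beyond web): 5.9 × 1, A = 5.9 cm², x = 2.95 cm, Ī = 17.115 cm⁴.
Centroid: x̄ = ΣA·x / ΣA = 6.2 cm.
Transfer each piece to the vertical centroidal axis using Ī + A·d² with d = x − 6.2:
  web: d = 0 cm → contributes +0.396 cm⁴
  top flange (beyond web): d = 3.25 cm → contributes +79.434 cm⁴
  bottom flange (beyond web): d = -3.25 cm → contributes +79.434 cm⁴
Total I = 159.26 cm⁴.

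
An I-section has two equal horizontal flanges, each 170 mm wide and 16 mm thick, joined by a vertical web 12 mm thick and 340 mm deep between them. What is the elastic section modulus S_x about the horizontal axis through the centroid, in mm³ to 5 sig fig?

Decompose the section into non-overlapping parts with the origin at the bottom-left of its bounding rectangle.
Bottom flange: 170 × 16, A = 2 720 mm², y = 8 mm, Ī = 58026.67 mm⁴.
Web: 12 × 340, A = 4 080 mm², y = 186 mm, Ī = 39 304 000 mm⁴.
Top flange: 170 × 16, A = 2 720 mm², y = 364 mm, Ī = 58026.67 mm⁴.
By symmetry the centroid is at mid-height, ȳ = 186 mm.
Transfer each piece to the horizontal axis through the centroid using Ī + A·d² with d = y − 186:
  bottom flange: d = -178 mm → contributes +86 238 507 mm⁴
  web: d = 0 mm → contributes +39 304 000 mm⁴
  top flange: d = 178 mm → contributes +86 238 507 mm⁴
Total I = 211 781 013 mm⁴.
Extreme fibre distance c = 186 mm; S = I/c = 1 138 608 mm³.

S_x ≈ 1.1386 × 10⁶ mm³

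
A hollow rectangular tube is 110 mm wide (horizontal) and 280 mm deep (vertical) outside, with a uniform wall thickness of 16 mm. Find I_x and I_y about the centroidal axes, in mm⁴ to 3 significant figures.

I_x ≈ 1.02 × 10⁸ mm⁴, I_y ≈ 2.12 × 10⁷ mm⁴

Break the section into simple shapes (no overlaps), measuring from the bottom-left corner of the bounding box.
Outer rectangle: 110 × 280, A = 30 800 mm², y = 140 mm, Ī = 201 226 667 mm⁴.
Inner void (subtracted): 78 × 248, A = 19 344 mm², y = 140 mm, Ī = 99 144 448 mm⁴.
By symmetry the centroid is at mid-height, ȳ = 140 mm.
All pieces are centred on the centroidal x-axis, so I = ΣĪ (holes subtracted) = 102 082 219 mm⁴.
Repeating about the centroidal y-axis gives I_y = 21 249 259 mm⁴.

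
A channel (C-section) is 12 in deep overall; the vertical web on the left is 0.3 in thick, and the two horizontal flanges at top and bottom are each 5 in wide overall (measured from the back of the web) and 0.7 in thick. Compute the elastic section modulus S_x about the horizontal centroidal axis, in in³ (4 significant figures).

Decompose the section into non-overlapping parts with the origin at the bottom-left of its bounding rectangle.
Web: 0.3 × 12, A = 3.6 in², y = 6 in, Ī = 43.2 in⁴.
Top flange (beyond web): 4.7 × 0.7, A = 3.29 in², y = 11.65 in, Ī = 0.134342 in⁴.
Bottom flange (beyond web): 4.7 × 0.7, A = 3.29 in², y = 0.35 in, Ī = 0.134342 in⁴.
By symmetry the centroid is at mid-height, ȳ = 6 in.
Transfer each piece to the horizontal centroidal axis using Ī + A·d² with d = y − 6:
  web: d = 0 in → contributes +43.2 in⁴
  top flange (beyond web): d = 5.65 in → contributes +105.159 in⁴
  bottom flange (beyond web): d = -5.65 in → contributes +105.159 in⁴
Total I = 253.519 in⁴.
Extreme fibre distance c = 6 in; S = I/c = 42.2531 in³.

S_x ≈ 42.25 in³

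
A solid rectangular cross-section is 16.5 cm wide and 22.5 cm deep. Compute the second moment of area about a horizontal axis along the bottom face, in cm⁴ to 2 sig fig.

The section: 16.5 × 22.5, A = 371.3 cm², y = 11.25 cm, Ī = 15 662 cm⁴.
Transfer it to the base of the section using Ī + A·d² with d = y − 0:
  the section: d = 11.25 cm → contributes +62 648 cm⁴
Total I = 62 648 cm⁴.

I_base ≈ 6.3 × 10⁴ cm⁴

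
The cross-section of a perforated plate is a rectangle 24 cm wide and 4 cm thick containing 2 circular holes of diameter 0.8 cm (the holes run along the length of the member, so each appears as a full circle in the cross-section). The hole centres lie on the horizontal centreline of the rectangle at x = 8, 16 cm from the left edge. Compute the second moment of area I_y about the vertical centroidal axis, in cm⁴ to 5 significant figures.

Break the section into simple shapes (no overlaps), measuring from the bottom-left corner of the bounding box.
Plate: 24 × 4, A = 96 cm², x = 12 cm, Ī = 4 608 cm⁴.
Hole 1 (subtracted): ⌀0.8, A = 0.5026548 cm², x = 8 cm, Ī = 0.02010619 cm⁴.
Hole 2 (subtracted): ⌀0.8, A = 0.5026548 cm², x = 16 cm, Ī = 0.02010619 cm⁴.
By symmetry the centroid is at mid-width, x̄ = 12 cm.
Transfer each piece to the vertical centroidal axis using Ī + A·d² with d = x − 12:
  plate: d = 0 cm → contributes +4 608 cm⁴
  hole 1: d = -4 cm → contributes −8.062583 cm⁴
  hole 2: d = 4 cm → contributes −8.062583 cm⁴
Total I = 4591.875 cm⁴.

I_y ≈ 4591.9 cm⁴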